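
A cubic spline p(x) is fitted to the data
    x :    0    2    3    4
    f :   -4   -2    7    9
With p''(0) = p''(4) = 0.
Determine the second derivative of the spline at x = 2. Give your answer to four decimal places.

10.1739

Put M_i = p'' at the i-th knot. Here h = (2, 1, 1) and Δ = (1, 9, 2), so the interior equations h_(i-1)·M_(i-1) + 2(h_(i-1)+h_i)·M_i + h_i·M_(i+1) = 6(Δ_i − Δ_(i-1)) read
  2·M_0 + 6·M_1 + 1·M_2 = 6(Δ_1 - Δ_0) = 48
  1·M_1 + 4·M_2 + 1·M_3 = 6(Δ_2 - Δ_1) = -42
Natural end conditions: M_0 = M_3 = 0.
Hence M_0 = 0, M_1 = 234/23, M_2 = -300/23, M_3 = 0.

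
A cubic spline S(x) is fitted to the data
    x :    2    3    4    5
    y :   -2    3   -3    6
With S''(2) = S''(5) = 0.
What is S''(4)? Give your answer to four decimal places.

Put M_i = S'' at the i-th knot. Here h = (1, 1, 1) and Δ = (5, -6, 9), so the interior equations h_(i-1)·M_(i-1) + 2(h_(i-1)+h_i)·M_i + h_i·M_(i+1) = 6(Δ_i − Δ_(i-1)) read
  1·M_0 + 4·M_1 + 1·M_2 = 6(Δ_1 - Δ_0) = -66
  1·M_1 + 4·M_2 + 1·M_3 = 6(Δ_2 - Δ_1) = 90
Natural end conditions: M_0 = M_3 = 0.
Solving the tridiagonal system: M_0 = 0, M_1 = -118/5, M_2 = 142/5, M_3 = 0.

28.4000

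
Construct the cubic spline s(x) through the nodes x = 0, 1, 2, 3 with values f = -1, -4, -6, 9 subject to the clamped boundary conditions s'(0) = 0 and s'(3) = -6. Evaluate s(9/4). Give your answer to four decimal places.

-1.5469

Write M_i for s''(x_i). With h_i = 1, 1, 1 and divided differences Δ_i = -3, -2, 15, the continuity of s' gives the tridiagonal system
  1·M_0 + 4·M_1 + 1·M_2 = 6(Δ_1 - Δ_0) = 6
  1·M_1 + 4·M_2 + 1·M_3 = 6(Δ_2 - Δ_1) = 102
Clamped end conditions give two more equations: 2h_0·M_0 + h_0·M_1 = 6(Δ_0 - s'(0)) = -18 and h_2·M_2 + 2h_2·M_3 = 6(s'(3) - Δ_2) = -126.
Hence M_0 = -4, M_1 = -10, M_2 = 50, M_3 = -88.
On [2, 3], s(x) = -6 + 13·(x - 2) + 25·(x - 2)² - 23·(x - 2)³.
With (x - 2) = 1/4: s(9/4) = -99/64.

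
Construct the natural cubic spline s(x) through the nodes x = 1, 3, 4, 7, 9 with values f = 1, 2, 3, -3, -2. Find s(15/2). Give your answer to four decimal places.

Write M_i for s''(x_i). With h_i = 2, 1, 3, 2 and divided differences Δ_i = 1/2, 1, -2, 1/2, the continuity of s' gives the tridiagonal system
  2·M_0 + 6·M_1 + 1·M_2 = 6(Δ_1 - Δ_0) = 3
  1·M_1 + 8·M_2 + 3·M_3 = 6(Δ_2 - Δ_1) = -18
  3·M_2 + 10·M_3 + 2·M_4 = 6(Δ_3 - Δ_2) = 15
Natural end conditions: M_0 = M_4 = 0.
Forward elimination and back-substitution give M_0 = 0, M_1 = 219/208, M_2 = -345/104, M_3 = 519/208, M_4 = 0.
On [7, 9], s(x) = -3 - 121/104·(x - 7) + 519/416·(x - 7)² - 173/832·(x - 7)³.
With (x - 7) = 1/2: s(15/2) = -21937/6656.

-3.2958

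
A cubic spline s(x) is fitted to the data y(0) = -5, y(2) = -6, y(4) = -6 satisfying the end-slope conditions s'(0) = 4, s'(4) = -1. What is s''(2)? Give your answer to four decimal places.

3.2500

Put σ_i = s'' at the i-th knot. Here h = (2, 2) and Δ = (-1/2, 0), so the interior equations h_(i-1)·σ_(i-1) + 2(h_(i-1)+h_i)·σ_i + h_i·σ_(i+1) = 6(Δ_i − Δ_(i-1)) read
  2·σ_0 + 8·σ_1 + 2·σ_2 = 6(Δ_1 - Δ_0) = 3
Clamped end conditions give two more equations: 2h_0·σ_0 + h_0·σ_1 = 6(Δ_0 - s'(0)) = -27 and h_1·σ_1 + 2h_1·σ_2 = 6(s'(4) - Δ_1) = -6.
Forward elimination and back-substitution give σ_0 = -67/8, σ_1 = 13/4, σ_2 = -25/8.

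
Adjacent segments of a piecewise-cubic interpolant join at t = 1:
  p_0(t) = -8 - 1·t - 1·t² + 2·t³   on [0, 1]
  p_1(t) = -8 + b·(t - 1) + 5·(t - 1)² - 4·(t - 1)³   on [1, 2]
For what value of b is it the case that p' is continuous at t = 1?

p_0'(t) = -1 - 2·t + 6·t², so p_0'(1) = 3. On the right, p_1'(1) = b, so b = 3.

3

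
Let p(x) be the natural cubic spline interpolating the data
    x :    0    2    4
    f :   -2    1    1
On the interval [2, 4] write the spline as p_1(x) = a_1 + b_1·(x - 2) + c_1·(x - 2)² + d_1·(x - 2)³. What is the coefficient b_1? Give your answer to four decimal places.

0.7500

With σ_i denoting the second derivative at x_i, h_i = 2, 2, and Δ_i = (y_(i+1) − y_i)/h_i = 3/2, 0:
  2·σ_0 + 8·σ_1 + 2·σ_2 = 6(Δ_1 - Δ_0) = -9
Natural end conditions: σ_0 = σ_2 = 0.
Solving the tridiagonal system: σ_0 = 0, σ_1 = -9/8, σ_2 = 0.
On [2, 4], with p_1(x) = a_1 + b_1·(x - 2) + c_1·(x - 2)² + d_1·(x - 2)³: c_1 = σ_1/2 = -9/16, d_1 = (σ_2 - σ_1)/(6h_1) = 3/32, b_1 = Δ_1 - h_1(2σ_1 + σ_2)/6 = 3/4.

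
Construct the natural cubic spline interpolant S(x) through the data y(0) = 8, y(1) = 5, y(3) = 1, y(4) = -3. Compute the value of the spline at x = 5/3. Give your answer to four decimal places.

3.7222

Write M_i for S''(x_i). With h_i = 1, 2, 1 and divided differences Δ_i = -3, -2, -4, the continuity of S' gives the tridiagonal system
  1·M_0 + 6·M_1 + 2·M_2 = 6(Δ_1 - Δ_0) = 6
  2·M_1 + 6·M_2 + 1·M_3 = 6(Δ_2 - Δ_1) = -12
Natural end conditions: M_0 = M_3 = 0.
Forward elimination and back-substitution give M_0 = 0, M_1 = 15/8, M_2 = -21/8, M_3 = 0.
On [1, 3], S(x) = 5 - 19/8·(x - 1) + 15/16·(x - 1)² - 3/8·(x - 1)³.
With (x - 1) = 2/3: S(5/3) = 67/18.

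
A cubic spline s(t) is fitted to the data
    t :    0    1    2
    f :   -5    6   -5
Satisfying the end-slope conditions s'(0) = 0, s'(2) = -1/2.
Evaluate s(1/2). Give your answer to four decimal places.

0.4844

Let M_i = s''(x_i). Step sizes h_i = 1, 1; slopes of the chords Δ_i = (y_(i+1) - y_i)/h_i = 11, -11.
  1·M_0 + 4·M_1 + 1·M_2 = 6(Δ_1 - Δ_0) = -132
Clamped end conditions give two more equations: 2h_0·M_0 + h_0·M_1 = 6(Δ_0 - s'(0)) = 66 and h_1·M_1 + 2h_1·M_2 = 6(s'(2) - Δ_1) = 63.
Forward elimination and back-substitution give M_0 = 263/4, M_1 = -131/2, M_2 = 257/4.
On [0, 1], s(t) = -5 + 0·t + 263/8·t² - 175/8·t³.
With t = 1/2: s(1/2) = 31/64.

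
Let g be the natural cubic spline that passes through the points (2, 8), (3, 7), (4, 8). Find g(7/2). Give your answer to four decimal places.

Write m_i for g''(x_i). With h_i = 1, 1 and divided differences Δ_i = -1, 1, the continuity of g' gives the tridiagonal system
  1·m_0 + 4·m_1 + 1·m_2 = 6(Δ_1 - Δ_0) = 12
Natural end conditions: m_0 = m_2 = 0.
Hence m_0 = 0, m_1 = 3, m_2 = 0.
On [3, 4], g(t) = 7 + 0·(t - 3) + 3/2·(t - 3)² - 1/2·(t - 3)³.
With (t - 3) = 1/2: g(7/2) = 117/16.

7.3125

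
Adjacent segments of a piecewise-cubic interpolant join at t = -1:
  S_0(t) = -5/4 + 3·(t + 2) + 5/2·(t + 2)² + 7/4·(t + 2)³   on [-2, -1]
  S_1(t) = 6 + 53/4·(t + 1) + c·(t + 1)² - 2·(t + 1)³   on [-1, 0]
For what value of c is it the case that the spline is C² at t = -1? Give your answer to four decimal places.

S_0''(t) = 5 + 21/2·(t + 2), so S_0''(-1) = 31/2. On the right, S_1''(-1) = 2c, so c = 31/4.

7.7500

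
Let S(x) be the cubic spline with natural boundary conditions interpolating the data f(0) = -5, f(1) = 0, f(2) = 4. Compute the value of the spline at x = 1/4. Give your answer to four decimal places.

Write M_i for S''(x_i). With h_i = 1, 1 and divided differences Δ_i = 5, 4, the continuity of S' gives the tridiagonal system
  1·M_0 + 4·M_1 + 1·M_2 = 6(Δ_1 - Δ_0) = -6
Natural end conditions: M_0 = M_2 = 0.
Forward elimination and back-substitution give M_0 = 0, M_1 = -3/2, M_2 = 0.
On [0, 1], S(x) = -5 + 21/4·x + 0·x² - 1/4·x³.
With x = 1/4: S(1/4) = -945/256.

-3.6914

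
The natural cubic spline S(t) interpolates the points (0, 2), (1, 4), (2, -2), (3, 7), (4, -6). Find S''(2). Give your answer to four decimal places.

With σ_i denoting the second derivative at x_i, h_i = 1, 1, 1, 1, and Δ_i = (y_(i+1) − y_i)/h_i = 2, -6, 9, -13:
  1·σ_0 + 4·σ_1 + 1·σ_2 = 6(Δ_1 - Δ_0) = -48
  1·σ_1 + 4·σ_2 + 1·σ_3 = 6(Δ_2 - Δ_1) = 90
  1·σ_2 + 4·σ_3 + 1·σ_4 = 6(Δ_3 - Δ_2) = -132
Natural end conditions: σ_0 = σ_4 = 0.
Forward elimination and back-substitution give σ_0 = 0, σ_1 = -303/14, σ_2 = 270/7, σ_3 = -597/14, σ_4 = 0.

38.5714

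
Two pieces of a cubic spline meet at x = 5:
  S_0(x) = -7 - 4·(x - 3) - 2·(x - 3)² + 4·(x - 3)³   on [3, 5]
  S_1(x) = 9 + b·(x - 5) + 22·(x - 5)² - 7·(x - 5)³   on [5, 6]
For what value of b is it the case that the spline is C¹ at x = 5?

36

S_0'(x) = -4 - 4·(x - 3) + 12·(x - 3)², so S_0'(5) = 36. On the right, S_1'(5) = b, so b = 36.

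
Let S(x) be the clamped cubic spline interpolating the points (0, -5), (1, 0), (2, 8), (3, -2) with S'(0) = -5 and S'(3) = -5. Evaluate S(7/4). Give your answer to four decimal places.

7.7531

With m_i denoting the second derivative at x_i, h_i = 1, 1, 1, and Δ_i = (y_(i+1) − y_i)/h_i = 5, 8, -10:
  1·m_0 + 4·m_1 + 1·m_2 = 6(Δ_1 - Δ_0) = 18
  1·m_1 + 4·m_2 + 1·m_3 = 6(Δ_2 - Δ_1) = -108
Clamped end conditions give two more equations: 2h_0·m_0 + h_0·m_1 = 6(Δ_0 - S'(0)) = 60 and h_2·m_2 + 2h_2·m_3 = 6(S'(3) - Δ_2) = 30.
Forward elimination and back-substitution give m_0 = 132/5, m_1 = 36/5, m_2 = -186/5, m_3 = 168/5.
On [1, 2], S(x) = 0 + 59/5·(x - 1) + 18/5·(x - 1)² - 37/5·(x - 1)³.
With (x - 1) = 3/4: S(7/4) = 2481/320.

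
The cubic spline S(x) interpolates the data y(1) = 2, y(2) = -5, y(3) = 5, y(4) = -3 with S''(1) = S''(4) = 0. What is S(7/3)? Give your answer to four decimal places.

-2.0321

Let M_i = S''(x_i). Step sizes h_i = 1, 1, 1; slopes of the chords Δ_i = (y_(i+1) - y_i)/h_i = -7, 10, -8.
  1·M_0 + 4·M_1 + 1·M_2 = 6(Δ_1 - Δ_0) = 102
  1·M_1 + 4·M_2 + 1·M_3 = 6(Δ_2 - Δ_1) = -108
Natural end conditions: M_0 = M_3 = 0.
Solving the tridiagonal system: M_0 = 0, M_1 = 172/5, M_2 = -178/5, M_3 = 0.
On [2, 3], S(x) = -5 + 67/15·(x - 2) + 86/5·(x - 2)² - 35/3·(x - 2)³.
With (x - 2) = 1/3: S(7/3) = -823/405.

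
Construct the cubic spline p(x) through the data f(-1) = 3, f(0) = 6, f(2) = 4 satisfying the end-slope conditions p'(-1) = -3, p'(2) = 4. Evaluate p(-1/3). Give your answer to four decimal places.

4.5802

Put σ_i = p'' at the i-th knot. Here h = (1, 2) and Δ = (3, -1), so the interior equations h_(i-1)·σ_(i-1) + 2(h_(i-1)+h_i)·σ_i + h_i·σ_(i+1) = 6(Δ_i − Δ_(i-1)) read
  1·σ_0 + 6·σ_1 + 2·σ_2 = 6(Δ_1 - Δ_0) = -24
Clamped end conditions give two more equations: 2h_0·σ_0 + h_0·σ_1 = 6(Δ_0 - p'(-1)) = 36 and h_1·σ_1 + 2h_1·σ_2 = 6(p'(2) - Δ_1) = 30.
Solving: σ_0 = 73/3, σ_1 = -38/3, σ_2 = 83/6.
On [-1, 0], p(x) = 3 - 3·(x + 1) + 73/6·(x + 1)² - 37/6·(x + 1)³.
With (x + 1) = 2/3: p(-1/3) = 371/81.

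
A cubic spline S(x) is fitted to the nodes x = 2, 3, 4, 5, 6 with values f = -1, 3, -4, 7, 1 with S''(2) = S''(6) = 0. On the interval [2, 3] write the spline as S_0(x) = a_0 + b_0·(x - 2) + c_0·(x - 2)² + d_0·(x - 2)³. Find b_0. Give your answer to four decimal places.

8.5357

Write m_i for S''(x_i). With h_i = 1, 1, 1, 1 and divided differences Δ_i = 4, -7, 11, -6, the continuity of S' gives the tridiagonal system
  1·m_0 + 4·m_1 + 1·m_2 = 6(Δ_1 - Δ_0) = -66
  1·m_1 + 4·m_2 + 1·m_3 = 6(Δ_2 - Δ_1) = 108
  1·m_2 + 4·m_3 + 1·m_4 = 6(Δ_3 - Δ_2) = -102
Natural end conditions: m_0 = m_4 = 0.
Forward elimination and back-substitution give m_0 = 0, m_1 = -381/14, m_2 = 300/7, m_3 = -507/14, m_4 = 0.
On [2, 3], with S_0(x) = a_0 + b_0·(x - 2) + c_0·(x - 2)² + d_0·(x - 2)³: c_0 = m_0/2 = 0, d_0 = (m_1 - m_0)/(6h_0) = -127/28, b_0 = Δ_0 - h_0(2m_0 + m_1)/6 = 239/28.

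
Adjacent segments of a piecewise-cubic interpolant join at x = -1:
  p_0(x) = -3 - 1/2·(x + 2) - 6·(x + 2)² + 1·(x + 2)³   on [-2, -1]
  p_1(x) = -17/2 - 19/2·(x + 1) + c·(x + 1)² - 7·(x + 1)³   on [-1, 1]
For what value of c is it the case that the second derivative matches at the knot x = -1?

p_0''(x) = -12 + 6·(x + 2), so p_0''(-1) = -6. On the right, p_1''(-1) = 2c, so c = -3.

-3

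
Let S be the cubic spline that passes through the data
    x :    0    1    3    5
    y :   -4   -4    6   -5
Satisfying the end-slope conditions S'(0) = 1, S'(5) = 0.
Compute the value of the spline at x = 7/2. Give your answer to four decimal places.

With σ_i denoting the second derivative at x_i, h_i = 1, 2, 2, and Δ_i = (y_(i+1) − y_i)/h_i = 0, 5, -11/2:
  1·σ_0 + 6·σ_1 + 2·σ_2 = 6(Δ_1 - Δ_0) = 30
  2·σ_1 + 8·σ_2 + 2·σ_3 = 6(Δ_2 - Δ_1) = -63
Clamped end conditions give two more equations: 2h_0·σ_0 + h_0·σ_1 = 6(Δ_0 - S'(0)) = -6 and h_2·σ_2 + 2h_2·σ_3 = 6(S'(5) - Δ_2) = 33.
Forward elimination and back-substitution give σ_0 = -199/23, σ_1 = 260/23, σ_2 = -671/46, σ_3 = 715/46.
On [3, 5], S(x) = 6 - 22/23·(x - 3) - 671/92·(x - 3)² + 231/92·(x - 3)³.
With (x - 3) = 1/2: S(7/2) = 2953/736.

4.0122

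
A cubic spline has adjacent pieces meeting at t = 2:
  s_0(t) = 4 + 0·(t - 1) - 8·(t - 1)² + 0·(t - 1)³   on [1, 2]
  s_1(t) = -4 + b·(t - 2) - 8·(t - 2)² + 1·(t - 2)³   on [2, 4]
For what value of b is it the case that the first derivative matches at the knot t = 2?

s_0'(t) = 0 - 16·(t - 1) + 0·(t - 1)², so s_0'(2) = -16. On the right, s_1'(2) = b, so b = -16.

-16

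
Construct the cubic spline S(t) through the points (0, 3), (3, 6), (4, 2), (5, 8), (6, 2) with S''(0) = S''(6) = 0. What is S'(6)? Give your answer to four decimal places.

-9.9397

Put M_i = S'' at the i-th knot. Here h = (3, 1, 1, 1) and Δ = (1, -4, 6, -6), so the interior equations h_(i-1)·M_(i-1) + 2(h_(i-1)+h_i)·M_i + h_i·M_(i+1) = 6(Δ_i − Δ_(i-1)) read
  3·M_0 + 8·M_1 + 1·M_2 = 6(Δ_1 - Δ_0) = -30
  1·M_1 + 4·M_2 + 1·M_3 = 6(Δ_2 - Δ_1) = 60
  1·M_2 + 4·M_3 + 1·M_4 = 6(Δ_3 - Δ_2) = -72
Natural end conditions: M_0 = M_4 = 0.
Forward elimination and back-substitution give M_0 = 0, M_1 = -381/58, M_2 = 654/29, M_3 = -1371/58, M_4 = 0.
On [5, 6], S'(t) = b_3 + 2c_3·(t - 5) + 3d_3·(t - 5)² with b_3 = Δ_3 - h_3(2M_3 + M_4)/6 = 109/58, c_3 = M_3/2 = -1371/116, d_3 = (M_4 - M_3)/(6h_3) = 457/116. So S'(6) = -1153/116.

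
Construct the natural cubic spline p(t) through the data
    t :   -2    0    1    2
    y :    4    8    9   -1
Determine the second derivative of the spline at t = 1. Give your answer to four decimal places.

-16.9565

Write M_i for p''(x_i). With h_i = 2, 1, 1 and divided differences Δ_i = 2, 1, -10, the continuity of p' gives the tridiagonal system
  2·M_0 + 6·M_1 + 1·M_2 = 6(Δ_1 - Δ_0) = -6
  1·M_1 + 4·M_2 + 1·M_3 = 6(Δ_2 - Δ_1) = -66
Natural end conditions: M_0 = M_3 = 0.
Solving: M_0 = 0, M_1 = 42/23, M_2 = -390/23, M_3 = 0.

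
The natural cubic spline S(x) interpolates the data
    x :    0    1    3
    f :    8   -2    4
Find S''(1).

13

Put M_i = S'' at the i-th knot. Here h = (1, 2) and Δ = (-10, 3), so the interior equations h_(i-1)·M_(i-1) + 2(h_(i-1)+h_i)·M_i + h_i·M_(i+1) = 6(Δ_i − Δ_(i-1)) read
  1·M_0 + 6·M_1 + 2·M_2 = 6(Δ_1 - Δ_0) = 78
Natural end conditions: M_0 = M_2 = 0.
Solving: M_0 = 0, M_1 = 13, M_2 = 0.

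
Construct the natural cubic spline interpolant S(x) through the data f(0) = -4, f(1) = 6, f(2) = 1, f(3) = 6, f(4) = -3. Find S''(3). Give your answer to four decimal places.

-28.3929

Let σ_i = S''(x_i). Step sizes h_i = 1, 1, 1, 1; slopes of the chords Δ_i = (y_(i+1) - y_i)/h_i = 10, -5, 5, -9.
  1·σ_0 + 4·σ_1 + 1·σ_2 = 6(Δ_1 - Δ_0) = -90
  1·σ_1 + 4·σ_2 + 1·σ_3 = 6(Δ_2 - Δ_1) = 60
  1·σ_2 + 4·σ_3 + 1·σ_4 = 6(Δ_3 - Δ_2) = -84
Natural end conditions: σ_0 = σ_4 = 0.
Hence σ_0 = 0, σ_1 = -837/28, σ_2 = 207/7, σ_3 = -795/28, σ_4 = 0.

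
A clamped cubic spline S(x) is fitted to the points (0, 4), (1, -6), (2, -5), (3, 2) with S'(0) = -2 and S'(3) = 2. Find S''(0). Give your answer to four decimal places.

-35.7333

Put M_i = S'' at the i-th knot. Here h = (1, 1, 1) and Δ = (-10, 1, 7), so the interior equations h_(i-1)·M_(i-1) + 2(h_(i-1)+h_i)·M_i + h_i·M_(i+1) = 6(Δ_i − Δ_(i-1)) read
  1·M_0 + 4·M_1 + 1·M_2 = 6(Δ_1 - Δ_0) = 66
  1·M_1 + 4·M_2 + 1·M_3 = 6(Δ_2 - Δ_1) = 36
Clamped end conditions give two more equations: 2h_0·M_0 + h_0·M_1 = 6(Δ_0 - S'(0)) = -48 and h_2·M_2 + 2h_2·M_3 = 6(S'(3) - Δ_2) = -30.
Forward elimination and back-substitution give M_0 = -536/15, M_1 = 352/15, M_2 = 118/15, M_3 = -284/15.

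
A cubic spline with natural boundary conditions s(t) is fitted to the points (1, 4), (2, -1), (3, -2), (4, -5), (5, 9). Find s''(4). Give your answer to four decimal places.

28.6071

With M_i denoting the second derivative at x_i, h_i = 1, 1, 1, 1, and Δ_i = (y_(i+1) − y_i)/h_i = -5, -1, -3, 14:
  1·M_0 + 4·M_1 + 1·M_2 = 6(Δ_1 - Δ_0) = 24
  1·M_1 + 4·M_2 + 1·M_3 = 6(Δ_2 - Δ_1) = -12
  1·M_2 + 4·M_3 + 1·M_4 = 6(Δ_3 - Δ_2) = 102
Natural end conditions: M_0 = M_4 = 0.
Forward elimination and back-substitution give M_0 = 0, M_1 = 255/28, M_2 = -87/7, M_3 = 801/28, M_4 = 0.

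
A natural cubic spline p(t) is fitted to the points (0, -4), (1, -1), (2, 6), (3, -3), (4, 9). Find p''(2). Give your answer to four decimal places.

-38.1429

Put M_i = p'' at the i-th knot. Here h = (1, 1, 1, 1) and Δ = (3, 7, -9, 12), so the interior equations h_(i-1)·M_(i-1) + 2(h_(i-1)+h_i)·M_i + h_i·M_(i+1) = 6(Δ_i − Δ_(i-1)) read
  1·M_0 + 4·M_1 + 1·M_2 = 6(Δ_1 - Δ_0) = 24
  1·M_1 + 4·M_2 + 1·M_3 = 6(Δ_2 - Δ_1) = -96
  1·M_2 + 4·M_3 + 1·M_4 = 6(Δ_3 - Δ_2) = 126
Natural end conditions: M_0 = M_4 = 0.
Hence M_0 = 0, M_1 = 435/28, M_2 = -267/7, M_3 = 1149/28, M_4 = 0.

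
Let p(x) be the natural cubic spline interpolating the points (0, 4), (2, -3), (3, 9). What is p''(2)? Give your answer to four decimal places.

15.5000

Put M_i = p'' at the i-th knot. Here h = (2, 1) and Δ = (-7/2, 12), so the interior equations h_(i-1)·M_(i-1) + 2(h_(i-1)+h_i)·M_i + h_i·M_(i+1) = 6(Δ_i − Δ_(i-1)) read
  2·M_0 + 6·M_1 + 1·M_2 = 6(Δ_1 - Δ_0) = 93
Natural end conditions: M_0 = M_2 = 0.
Solving: M_0 = 0, M_1 = 31/2, M_2 = 0.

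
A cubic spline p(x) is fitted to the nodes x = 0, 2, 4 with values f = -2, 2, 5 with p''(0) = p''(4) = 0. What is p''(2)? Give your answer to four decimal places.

With m_i denoting the second derivative at x_i, h_i = 2, 2, and Δ_i = (y_(i+1) − y_i)/h_i = 2, 3/2:
  2·m_0 + 8·m_1 + 2·m_2 = 6(Δ_1 - Δ_0) = -3
Natural end conditions: m_0 = m_2 = 0.
Forward elimination and back-substitution give m_0 = 0, m_1 = -3/8, m_2 = 0.

-0.3750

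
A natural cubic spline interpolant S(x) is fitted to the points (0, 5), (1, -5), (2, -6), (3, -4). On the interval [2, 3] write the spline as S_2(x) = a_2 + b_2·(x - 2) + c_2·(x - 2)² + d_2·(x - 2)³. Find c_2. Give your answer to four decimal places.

Put M_i = S'' at the i-th knot. Here h = (1, 1, 1) and Δ = (-10, -1, 2), so the interior equations h_(i-1)·M_(i-1) + 2(h_(i-1)+h_i)·M_i + h_i·M_(i+1) = 6(Δ_i − Δ_(i-1)) read
  1·M_0 + 4·M_1 + 1·M_2 = 6(Δ_1 - Δ_0) = 54
  1·M_1 + 4·M_2 + 1·M_3 = 6(Δ_2 - Δ_1) = 18
Natural end conditions: M_0 = M_3 = 0.
Forward elimination and back-substitution give M_0 = 0, M_1 = 66/5, M_2 = 6/5, M_3 = 0.
On [2, 3], with S_2(x) = a_2 + b_2·(x - 2) + c_2·(x - 2)² + d_2·(x - 2)³: c_2 = M_2/2 = 3/5, d_2 = (M_3 - M_2)/(6h_2) = -1/5, b_2 = Δ_2 - h_2(2M_2 + M_3)/6 = 8/5.

0.6000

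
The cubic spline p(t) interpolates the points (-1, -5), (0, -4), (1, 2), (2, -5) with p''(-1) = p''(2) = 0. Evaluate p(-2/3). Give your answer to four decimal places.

-5.3185

Write M_i for p''(x_i). With h_i = 1, 1, 1 and divided differences Δ_i = 1, 6, -7, the continuity of p' gives the tridiagonal system
  1·M_0 + 4·M_1 + 1·M_2 = 6(Δ_1 - Δ_0) = 30
  1·M_1 + 4·M_2 + 1·M_3 = 6(Δ_2 - Δ_1) = -78
Natural end conditions: M_0 = M_3 = 0.
Solving the tridiagonal system: M_0 = 0, M_1 = 66/5, M_2 = -114/5, M_3 = 0.
On [-1, 0], p(t) = -5 - 6/5·(t + 1) + 0·(t + 1)² + 11/5·(t + 1)³.
With (t + 1) = 1/3: p(-2/3) = -718/135.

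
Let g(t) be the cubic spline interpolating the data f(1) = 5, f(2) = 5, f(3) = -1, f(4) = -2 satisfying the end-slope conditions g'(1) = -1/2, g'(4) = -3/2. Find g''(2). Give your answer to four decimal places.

Let m_i = g''(x_i). Step sizes h_i = 1, 1, 1; slopes of the chords Δ_i = (y_(i+1) - y_i)/h_i = 0, -6, -1.
  1·m_0 + 4·m_1 + 1·m_2 = 6(Δ_1 - Δ_0) = -36
  1·m_1 + 4·m_2 + 1·m_3 = 6(Δ_2 - Δ_1) = 30
Clamped end conditions give two more equations: 2h_0·m_0 + h_0·m_1 = 6(Δ_0 - g'(1)) = 3 and h_2·m_2 + 2h_2·m_3 = 6(g'(4) - Δ_2) = -3.
Solving: m_0 = 131/15, m_1 = -217/15, m_2 = 197/15, m_3 = -121/15.

-14.4667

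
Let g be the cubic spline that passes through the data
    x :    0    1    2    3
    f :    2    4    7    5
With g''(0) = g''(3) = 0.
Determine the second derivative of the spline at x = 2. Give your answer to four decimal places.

Put σ_i = g'' at the i-th knot. Here h = (1, 1, 1) and Δ = (2, 3, -2), so the interior equations h_(i-1)·σ_(i-1) + 2(h_(i-1)+h_i)·σ_i + h_i·σ_(i+1) = 6(Δ_i − Δ_(i-1)) read
  1·σ_0 + 4·σ_1 + 1·σ_2 = 6(Δ_1 - Δ_0) = 6
  1·σ_1 + 4·σ_2 + 1·σ_3 = 6(Δ_2 - Δ_1) = -30
Natural end conditions: σ_0 = σ_3 = 0.
Hence σ_0 = 0, σ_1 = 18/5, σ_2 = -42/5, σ_3 = 0.

-8.4000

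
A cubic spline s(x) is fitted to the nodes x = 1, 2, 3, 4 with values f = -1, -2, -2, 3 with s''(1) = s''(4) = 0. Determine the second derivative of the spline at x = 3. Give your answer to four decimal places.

7.6000

With σ_i denoting the second derivative at x_i, h_i = 1, 1, 1, and Δ_i = (y_(i+1) − y_i)/h_i = -1, 0, 5:
  1·σ_0 + 4·σ_1 + 1·σ_2 = 6(Δ_1 - Δ_0) = 6
  1·σ_1 + 4·σ_2 + 1·σ_3 = 6(Δ_2 - Δ_1) = 30
Natural end conditions: σ_0 = σ_3 = 0.
Forward elimination and back-substitution give σ_0 = 0, σ_1 = -2/5, σ_2 = 38/5, σ_3 = 0.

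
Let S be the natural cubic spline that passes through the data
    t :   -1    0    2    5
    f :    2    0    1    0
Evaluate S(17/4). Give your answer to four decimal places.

With m_i denoting the second derivative at x_i, h_i = 1, 2, 3, and Δ_i = (y_(i+1) − y_i)/h_i = -2, 1/2, -1/3:
  1·m_0 + 6·m_1 + 2·m_2 = 6(Δ_1 - Δ_0) = 15
  2·m_1 + 10·m_2 + 3·m_3 = 6(Δ_2 - Δ_1) = -5
Natural end conditions: m_0 = m_3 = 0.
Solving the tridiagonal system: m_0 = 0, m_1 = 20/7, m_2 = -15/14, m_3 = 0.
On [2, 5], S(t) = 1 + 31/42·(t - 2) - 15/28·(t - 2)² + 5/84·(t - 2)³.
With (t - 2) = 9/4: S(17/4) = 1123/1792.

0.6267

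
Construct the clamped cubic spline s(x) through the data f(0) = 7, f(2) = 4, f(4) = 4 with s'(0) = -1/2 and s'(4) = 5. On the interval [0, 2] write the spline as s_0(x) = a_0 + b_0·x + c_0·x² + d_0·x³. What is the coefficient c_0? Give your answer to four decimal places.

-0.6250

Write σ_i for s''(x_i). With h_i = 2, 2 and divided differences Δ_i = -3/2, 0, the continuity of s' gives the tridiagonal system
  2·σ_0 + 8·σ_1 + 2·σ_2 = 6(Δ_1 - Δ_0) = 9
Clamped end conditions give two more equations: 2h_0·σ_0 + h_0·σ_1 = 6(Δ_0 - s'(0)) = -6 and h_1·σ_1 + 2h_1·σ_2 = 6(s'(4) - Δ_1) = 30.
Forward elimination and back-substitution give σ_0 = -5/4, σ_1 = -1/2, σ_2 = 31/4.
On [0, 2], with s_0(x) = a_0 + b_0·x + c_0·x² + d_0·x³: c_0 = σ_0/2 = -5/8, d_0 = (σ_1 - σ_0)/(6h_0) = 1/16, b_0 = Δ_0 - h_0(2σ_0 + σ_1)/6 = -1/2.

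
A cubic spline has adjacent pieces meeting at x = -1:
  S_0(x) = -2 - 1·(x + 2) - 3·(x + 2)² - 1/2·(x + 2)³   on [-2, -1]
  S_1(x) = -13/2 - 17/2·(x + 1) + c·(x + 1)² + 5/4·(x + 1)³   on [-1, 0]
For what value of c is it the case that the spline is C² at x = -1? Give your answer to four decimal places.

S_0''(x) = -6 - 3·(x + 2), so S_0''(-1) = -9. On the right, S_1''(-1) = 2c, so c = -9/2.

-4.5000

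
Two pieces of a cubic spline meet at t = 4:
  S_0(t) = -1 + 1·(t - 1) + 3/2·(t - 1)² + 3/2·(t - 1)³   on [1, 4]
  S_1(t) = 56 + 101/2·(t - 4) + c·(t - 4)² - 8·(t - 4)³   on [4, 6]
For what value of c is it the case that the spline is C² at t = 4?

15

S_0''(t) = 3 + 9·(t - 1), so S_0''(4) = 30. On the right, S_1''(4) = 2c, so c = 15.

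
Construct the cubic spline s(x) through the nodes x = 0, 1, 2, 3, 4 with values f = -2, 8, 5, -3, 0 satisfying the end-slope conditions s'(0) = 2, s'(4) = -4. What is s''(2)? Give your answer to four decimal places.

-7.5000

Write m_i for s''(x_i). With h_i = 1, 1, 1, 1 and divided differences Δ_i = 10, -3, -8, 3, the continuity of s' gives the tridiagonal system
  1·m_0 + 4·m_1 + 1·m_2 = 6(Δ_1 - Δ_0) = -78
  1·m_1 + 4·m_2 + 1·m_3 = 6(Δ_2 - Δ_1) = -30
  1·m_2 + 4·m_3 + 1·m_4 = 6(Δ_3 - Δ_2) = 66
Clamped end conditions give two more equations: 2h_0·m_0 + h_0·m_1 = 6(Δ_0 - s'(0)) = 48 and h_3·m_3 + 2h_3·m_4 = 6(s'(4) - Δ_3) = -42.
Hence m_0 = 75/2, m_1 = -27, m_2 = -15/2, m_3 = 27, m_4 = -69/2.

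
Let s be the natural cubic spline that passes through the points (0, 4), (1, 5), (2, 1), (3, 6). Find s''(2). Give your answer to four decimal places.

Put M_i = s'' at the i-th knot. Here h = (1, 1, 1) and Δ = (1, -4, 5), so the interior equations h_(i-1)·M_(i-1) + 2(h_(i-1)+h_i)·M_i + h_i·M_(i+1) = 6(Δ_i − Δ_(i-1)) read
  1·M_0 + 4·M_1 + 1·M_2 = 6(Δ_1 - Δ_0) = -30
  1·M_1 + 4·M_2 + 1·M_3 = 6(Δ_2 - Δ_1) = 54
Natural end conditions: M_0 = M_3 = 0.
Solving: M_0 = 0, M_1 = -58/5, M_2 = 82/5, M_3 = 0.

16.4000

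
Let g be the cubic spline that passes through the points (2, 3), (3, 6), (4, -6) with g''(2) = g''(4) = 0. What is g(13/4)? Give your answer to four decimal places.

Put M_i = g'' at the i-th knot. Here h = (1, 1) and Δ = (3, -12), so the interior equations h_(i-1)·M_(i-1) + 2(h_(i-1)+h_i)·M_i + h_i·M_(i+1) = 6(Δ_i − Δ_(i-1)) read
  1·M_0 + 4·M_1 + 1·M_2 = 6(Δ_1 - Δ_0) = -90
Natural end conditions: M_0 = M_2 = 0.
Forward elimination and back-substitution give M_0 = 0, M_1 = -45/2, M_2 = 0.
On [3, 4], g(x) = 6 - 9/2·(x - 3) - 45/4·(x - 3)² + 15/4·(x - 3)³.
With (x - 3) = 1/4: g(13/4) = 1083/256.

4.2305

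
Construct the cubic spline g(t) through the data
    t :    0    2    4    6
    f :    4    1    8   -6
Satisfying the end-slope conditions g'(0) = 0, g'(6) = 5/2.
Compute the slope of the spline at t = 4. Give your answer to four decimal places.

-3.8667

Put M_i = g'' at the i-th knot. Here h = (2, 2, 2) and Δ = (-3/2, 7/2, -7), so the interior equations h_(i-1)·M_(i-1) + 2(h_(i-1)+h_i)·M_i + h_i·M_(i+1) = 6(Δ_i − Δ_(i-1)) read
  2·M_0 + 8·M_1 + 2·M_2 = 6(Δ_1 - Δ_0) = 30
  2·M_1 + 8·M_2 + 2·M_3 = 6(Δ_2 - Δ_1) = -63
Clamped end conditions give two more equations: 2h_0·M_0 + h_0·M_1 = 6(Δ_0 - g'(0)) = -9 and h_2·M_2 + 2h_2·M_3 = 6(g'(6) - Δ_2) = 57.
Solving the tridiagonal system: M_0 = -209/30, M_1 = 283/30, M_2 = -473/30, M_3 = 332/15.
On [4, 6], g'(t) = b_2 + 2c_2·(t - 4) + 3d_2·(t - 4)² with b_2 = Δ_2 - h_2(2M_2 + M_3)/6 = -58/15, c_2 = M_2/2 = -473/60, d_2 = (M_3 - M_2)/(6h_2) = 379/120. So g'(4) = -58/15.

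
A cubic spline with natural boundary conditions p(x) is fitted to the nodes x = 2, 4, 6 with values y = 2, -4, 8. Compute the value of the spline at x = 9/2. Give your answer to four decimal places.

Put M_i = p'' at the i-th knot. Here h = (2, 2) and Δ = (-3, 6), so the interior equations h_(i-1)·M_(i-1) + 2(h_(i-1)+h_i)·M_i + h_i·M_(i+1) = 6(Δ_i − Δ_(i-1)) read
  2·M_0 + 8·M_1 + 2·M_2 = 6(Δ_1 - Δ_0) = 54
Natural end conditions: M_0 = M_2 = 0.
Forward elimination and back-substitution give M_0 = 0, M_1 = 27/4, M_2 = 0.
On [4, 6], p(x) = -4 + 3/2·(x - 4) + 27/8·(x - 4)² - 9/16·(x - 4)³.
With (x - 4) = 1/2: p(9/2) = -317/128.

-2.4766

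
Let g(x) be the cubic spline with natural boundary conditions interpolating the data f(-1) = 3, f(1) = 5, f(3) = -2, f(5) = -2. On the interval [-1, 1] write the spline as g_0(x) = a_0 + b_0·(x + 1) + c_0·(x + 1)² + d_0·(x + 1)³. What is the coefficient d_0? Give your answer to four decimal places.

Write σ_i for g''(x_i). With h_i = 2, 2, 2 and divided differences Δ_i = 1, -7/2, 0, the continuity of g' gives the tridiagonal system
  2·σ_0 + 8·σ_1 + 2·σ_2 = 6(Δ_1 - Δ_0) = -27
  2·σ_1 + 8·σ_2 + 2·σ_3 = 6(Δ_2 - Δ_1) = 21
Natural end conditions: σ_0 = σ_3 = 0.
Solving: σ_0 = 0, σ_1 = -43/10, σ_2 = 37/10, σ_3 = 0.
On [-1, 1], with g_0(x) = a_0 + b_0·(x + 1) + c_0·(x + 1)² + d_0·(x + 1)³: c_0 = σ_0/2 = 0, d_0 = (σ_1 - σ_0)/(6h_0) = -43/120, b_0 = Δ_0 - h_0(2σ_0 + σ_1)/6 = 73/30.

-0.3583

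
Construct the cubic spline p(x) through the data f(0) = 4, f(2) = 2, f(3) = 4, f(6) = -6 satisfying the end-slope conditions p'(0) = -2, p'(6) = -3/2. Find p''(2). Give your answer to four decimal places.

Write M_i for p''(x_i). With h_i = 2, 1, 3 and divided differences Δ_i = -1, 2, -10/3, the continuity of p' gives the tridiagonal system
  2·M_0 + 6·M_1 + 1·M_2 = 6(Δ_1 - Δ_0) = 18
  1·M_1 + 8·M_2 + 3·M_3 = 6(Δ_2 - Δ_1) = -32
Clamped end conditions give two more equations: 2h_0·M_0 + h_0·M_1 = 6(Δ_0 - p'(0)) = 6 and h_2·M_2 + 2h_2·M_3 = 6(p'(6) - Δ_2) = 11.
Solving: M_0 = -9/14, M_1 = 30/7, M_2 = -45/7, M_3 = 106/21.

4.2857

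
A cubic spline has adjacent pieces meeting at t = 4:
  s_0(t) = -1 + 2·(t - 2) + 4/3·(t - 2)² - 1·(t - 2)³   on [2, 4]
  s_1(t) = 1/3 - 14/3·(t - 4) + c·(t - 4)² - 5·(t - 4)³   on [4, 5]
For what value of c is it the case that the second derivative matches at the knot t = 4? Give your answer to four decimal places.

s_0''(t) = 8/3 - 6·(t - 2), so s_0''(4) = -28/3. On the right, s_1''(4) = 2c, so c = -14/3.

-4.6667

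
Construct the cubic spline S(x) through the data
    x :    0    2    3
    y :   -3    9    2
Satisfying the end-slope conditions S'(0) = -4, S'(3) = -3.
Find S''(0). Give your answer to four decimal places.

Let m_i = S''(x_i). Step sizes h_i = 2, 1; slopes of the chords Δ_i = (y_(i+1) - y_i)/h_i = 6, -7.
  2·m_0 + 6·m_1 + 1·m_2 = 6(Δ_1 - Δ_0) = -78
Clamped end conditions give two more equations: 2h_0·m_0 + h_0·m_1 = 6(Δ_0 - S'(0)) = 60 and h_1·m_1 + 2h_1·m_2 = 6(S'(3) - Δ_1) = 24.
Solving: m_0 = 85/3, m_1 = -80/3, m_2 = 76/3.

28.3333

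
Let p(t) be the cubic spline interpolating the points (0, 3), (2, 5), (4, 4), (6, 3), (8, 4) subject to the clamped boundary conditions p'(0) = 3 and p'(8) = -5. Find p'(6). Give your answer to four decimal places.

Write σ_i for p''(x_i). With h_i = 2, 2, 2, 2 and divided differences Δ_i = 1, -1/2, -1/2, 1/2, the continuity of p' gives the tridiagonal system
  2·σ_0 + 8·σ_1 + 2·σ_2 = 6(Δ_1 - Δ_0) = -9
  2·σ_1 + 8·σ_2 + 2·σ_3 = 6(Δ_2 - Δ_1) = 0
  2·σ_2 + 8·σ_3 + 2·σ_4 = 6(Δ_3 - Δ_2) = 6
Clamped end conditions give two more equations: 2h_0·σ_0 + h_0·σ_1 = 6(Δ_0 - p'(0)) = -12 and h_3·σ_3 + 2h_3·σ_4 = 6(p'(8) - Δ_3) = -33.
Forward elimination and back-substitution give σ_0 = -325/112, σ_1 = -11/56, σ_2 = -13/16, σ_3 = 193/56, σ_4 = -1117/112.
On [6, 8], p'(t) = b_3 + 2c_3·(t - 6) + 3d_3·(t - 6)² with b_3 = Δ_3 - h_3(2σ_3 + σ_4)/6 = 171/112, c_3 = σ_3/2 = 193/112, d_3 = (σ_4 - σ_3)/(6h_3) = -501/448. So p'(6) = 171/112.

1.5268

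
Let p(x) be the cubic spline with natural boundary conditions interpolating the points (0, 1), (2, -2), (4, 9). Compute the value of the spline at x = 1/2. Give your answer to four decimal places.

-0.5703

Write M_i for p''(x_i). With h_i = 2, 2 and divided differences Δ_i = -3/2, 11/2, the continuity of p' gives the tridiagonal system
  2·M_0 + 8·M_1 + 2·M_2 = 6(Δ_1 - Δ_0) = 42
Natural end conditions: M_0 = M_2 = 0.
Solving: M_0 = 0, M_1 = 21/4, M_2 = 0.
On [0, 2], p(x) = 1 - 13/4·x + 0·x² + 7/16·x³.
With x = 1/2: p(1/2) = -73/128.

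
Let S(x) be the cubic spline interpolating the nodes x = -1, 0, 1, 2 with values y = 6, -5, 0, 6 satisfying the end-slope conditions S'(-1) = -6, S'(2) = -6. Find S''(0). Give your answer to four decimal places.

Let σ_i = S''(x_i). Step sizes h_i = 1, 1, 1; slopes of the chords Δ_i = (y_(i+1) - y_i)/h_i = -11, 5, 6.
  1·σ_0 + 4·σ_1 + 1·σ_2 = 6(Δ_1 - Δ_0) = 96
  1·σ_1 + 4·σ_2 + 1·σ_3 = 6(Δ_2 - Δ_1) = 6
Clamped end conditions give two more equations: 2h_0·σ_0 + h_0·σ_1 = 6(Δ_0 - S'(-1)) = -30 and h_2·σ_2 + 2h_2·σ_3 = 6(S'(2) - Δ_2) = -72.
Solving: σ_0 = -152/5, σ_1 = 154/5, σ_2 = 16/5, σ_3 = -188/5.

30.8000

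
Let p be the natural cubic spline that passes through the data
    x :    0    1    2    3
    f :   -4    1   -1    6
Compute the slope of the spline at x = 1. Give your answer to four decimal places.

Let M_i = p''(x_i). Step sizes h_i = 1, 1, 1; slopes of the chords Δ_i = (y_(i+1) - y_i)/h_i = 5, -2, 7.
  1·M_0 + 4·M_1 + 1·M_2 = 6(Δ_1 - Δ_0) = -42
  1·M_1 + 4·M_2 + 1·M_3 = 6(Δ_2 - Δ_1) = 54
Natural end conditions: M_0 = M_3 = 0.
Forward elimination and back-substitution give M_0 = 0, M_1 = -74/5, M_2 = 86/5, M_3 = 0.
On [1, 2], p'(x) = b_1 + 2c_1·(x - 1) + 3d_1·(x - 1)² with b_1 = Δ_1 - h_1(2M_1 + M_2)/6 = 1/15, c_1 = M_1/2 = -37/5, d_1 = (M_2 - M_1)/(6h_1) = 16/3. So p'(1) = 1/15.

0.0667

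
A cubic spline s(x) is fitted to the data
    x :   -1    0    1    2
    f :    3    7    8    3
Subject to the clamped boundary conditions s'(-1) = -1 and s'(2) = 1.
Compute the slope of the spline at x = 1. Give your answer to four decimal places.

-4.5333

Write σ_i for s''(x_i). With h_i = 1, 1, 1 and divided differences Δ_i = 4, 1, -5, the continuity of s' gives the tridiagonal system
  1·σ_0 + 4·σ_1 + 1·σ_2 = 6(Δ_1 - Δ_0) = -18
  1·σ_1 + 4·σ_2 + 1·σ_3 = 6(Δ_2 - Δ_1) = -36
Clamped end conditions give two more equations: 2h_0·σ_0 + h_0·σ_1 = 6(Δ_0 - s'(-1)) = 30 and h_2·σ_2 + 2h_2·σ_3 = 6(s'(2) - Δ_2) = 36.
Hence σ_0 = 266/15, σ_1 = -82/15, σ_2 = -208/15, σ_3 = 374/15.
On [1, 2], s'(x) = b_2 + 2c_2·(x - 1) + 3d_2·(x - 1)² with b_2 = Δ_2 - h_2(2σ_2 + σ_3)/6 = -68/15, c_2 = σ_2/2 = -104/15, d_2 = (σ_3 - σ_2)/(6h_2) = 97/15. So s'(1) = -68/15.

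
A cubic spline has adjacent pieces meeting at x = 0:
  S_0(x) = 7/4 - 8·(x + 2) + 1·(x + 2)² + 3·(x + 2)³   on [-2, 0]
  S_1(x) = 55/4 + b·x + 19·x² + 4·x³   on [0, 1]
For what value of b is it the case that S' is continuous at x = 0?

S_0'(x) = -8 + 2·(x + 2) + 9·(x + 2)², so S_0'(0) = 32. On the right, S_1'(0) = b, so b = 32.

32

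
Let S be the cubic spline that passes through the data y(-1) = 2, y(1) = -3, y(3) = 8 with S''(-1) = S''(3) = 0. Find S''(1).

Let σ_i = S''(x_i). Step sizes h_i = 2, 2; slopes of the chords Δ_i = (y_(i+1) - y_i)/h_i = -5/2, 11/2.
  2·σ_0 + 8·σ_1 + 2·σ_2 = 6(Δ_1 - Δ_0) = 48
Natural end conditions: σ_0 = σ_2 = 0.
Solving: σ_0 = 0, σ_1 = 6, σ_2 = 0.

6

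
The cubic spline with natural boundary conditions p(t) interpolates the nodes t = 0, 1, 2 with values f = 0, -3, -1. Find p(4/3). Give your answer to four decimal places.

With m_i denoting the second derivative at x_i, h_i = 1, 1, and Δ_i = (y_(i+1) − y_i)/h_i = -3, 2:
  1·m_0 + 4·m_1 + 1·m_2 = 6(Δ_1 - Δ_0) = 30
Natural end conditions: m_0 = m_2 = 0.
Solving: m_0 = 0, m_1 = 15/2, m_2 = 0.
On [1, 2], p(t) = -3 - 1/2·(t - 1) + 15/4·(t - 1)² - 5/4·(t - 1)³.
With (t - 1) = 1/3: p(4/3) = -151/54.

-2.7963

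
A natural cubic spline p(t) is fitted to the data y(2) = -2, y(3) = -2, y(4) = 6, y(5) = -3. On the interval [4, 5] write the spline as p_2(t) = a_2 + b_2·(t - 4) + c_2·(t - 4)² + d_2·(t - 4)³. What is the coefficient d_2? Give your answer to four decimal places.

With M_i denoting the second derivative at x_i, h_i = 1, 1, 1, and Δ_i = (y_(i+1) − y_i)/h_i = 0, 8, -9:
  1·M_0 + 4·M_1 + 1·M_2 = 6(Δ_1 - Δ_0) = 48
  1·M_1 + 4·M_2 + 1·M_3 = 6(Δ_2 - Δ_1) = -102
Natural end conditions: M_0 = M_3 = 0.
Hence M_0 = 0, M_1 = 98/5, M_2 = -152/5, M_3 = 0.
On [4, 5], with p_2(t) = a_2 + b_2·(t - 4) + c_2·(t - 4)² + d_2·(t - 4)³: c_2 = M_2/2 = -76/5, d_2 = (M_3 - M_2)/(6h_2) = 76/15, b_2 = Δ_2 - h_2(2M_2 + M_3)/6 = 17/15.

5.0667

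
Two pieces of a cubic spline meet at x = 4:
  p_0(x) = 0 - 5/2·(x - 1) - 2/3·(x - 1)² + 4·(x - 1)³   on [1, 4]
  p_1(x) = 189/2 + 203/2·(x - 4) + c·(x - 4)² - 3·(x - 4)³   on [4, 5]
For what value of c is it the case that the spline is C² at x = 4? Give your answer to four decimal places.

p_0''(x) = -4/3 + 24·(x - 1), so p_0''(4) = 212/3. On the right, p_1''(4) = 2c, so c = 106/3.

35.3333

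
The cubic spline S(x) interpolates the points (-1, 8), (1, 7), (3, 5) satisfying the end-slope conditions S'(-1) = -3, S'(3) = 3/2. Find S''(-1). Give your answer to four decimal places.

5.2500

Write M_i for S''(x_i). With h_i = 2, 2 and divided differences Δ_i = -1/2, -1, the continuity of S' gives the tridiagonal system
  2·M_0 + 8·M_1 + 2·M_2 = 6(Δ_1 - Δ_0) = -3
Clamped end conditions give two more equations: 2h_0·M_0 + h_0·M_1 = 6(Δ_0 - S'(-1)) = 15 and h_1·M_1 + 2h_1·M_2 = 6(S'(3) - Δ_1) = 15.
Forward elimination and back-substitution give M_0 = 21/4, M_1 = -3, M_2 = 21/4.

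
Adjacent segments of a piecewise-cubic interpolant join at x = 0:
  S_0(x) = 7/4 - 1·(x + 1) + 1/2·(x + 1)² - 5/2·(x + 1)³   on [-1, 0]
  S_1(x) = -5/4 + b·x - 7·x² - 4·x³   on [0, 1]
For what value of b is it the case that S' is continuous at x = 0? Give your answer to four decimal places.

S_0'(x) = -1 + 1·(x + 1) - 15/2·(x + 1)², so S_0'(0) = -15/2. On the right, S_1'(0) = b, so b = -15/2.

-7.5000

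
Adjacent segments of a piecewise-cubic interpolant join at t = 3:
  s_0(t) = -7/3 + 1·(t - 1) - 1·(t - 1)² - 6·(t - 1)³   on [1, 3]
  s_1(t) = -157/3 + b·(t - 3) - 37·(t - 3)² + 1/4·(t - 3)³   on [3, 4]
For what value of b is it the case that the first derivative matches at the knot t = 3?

s_0'(t) = 1 - 2·(t - 1) - 18·(t - 1)², so s_0'(3) = -75. On the right, s_1'(3) = b, so b = -75.

-75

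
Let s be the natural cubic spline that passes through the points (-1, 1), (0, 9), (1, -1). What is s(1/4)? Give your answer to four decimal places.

7.9766

Write M_i for s''(x_i). With h_i = 1, 1 and divided differences Δ_i = 8, -10, the continuity of s' gives the tridiagonal system
  1·M_0 + 4·M_1 + 1·M_2 = 6(Δ_1 - Δ_0) = -108
Natural end conditions: M_0 = M_2 = 0.
Solving: M_0 = 0, M_1 = -27, M_2 = 0.
On [0, 1], s(t) = 9 - 1·t - 27/2·t² + 9/2·t³.
With t = 1/4: s(1/4) = 1021/128.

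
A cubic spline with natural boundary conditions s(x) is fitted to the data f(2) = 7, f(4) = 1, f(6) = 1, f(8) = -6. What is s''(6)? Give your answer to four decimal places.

Let σ_i = s''(x_i). Step sizes h_i = 2, 2, 2; slopes of the chords Δ_i = (y_(i+1) - y_i)/h_i = -3, 0, -7/2.
  2·σ_0 + 8·σ_1 + 2·σ_2 = 6(Δ_1 - Δ_0) = 18
  2·σ_1 + 8·σ_2 + 2·σ_3 = 6(Δ_2 - Δ_1) = -21
Natural end conditions: σ_0 = σ_3 = 0.
Forward elimination and back-substitution give σ_0 = 0, σ_1 = 31/10, σ_2 = -17/5, σ_3 = 0.

-3.4000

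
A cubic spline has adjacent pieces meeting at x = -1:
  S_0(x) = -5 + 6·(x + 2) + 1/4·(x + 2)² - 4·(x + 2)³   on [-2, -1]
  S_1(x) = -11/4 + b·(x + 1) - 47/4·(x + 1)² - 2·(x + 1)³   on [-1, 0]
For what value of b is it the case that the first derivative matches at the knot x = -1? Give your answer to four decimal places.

S_0'(x) = 6 + 1/2·(x + 2) - 12·(x + 2)², so S_0'(-1) = -11/2. On the right, S_1'(-1) = b, so b = -11/2.

-5.5000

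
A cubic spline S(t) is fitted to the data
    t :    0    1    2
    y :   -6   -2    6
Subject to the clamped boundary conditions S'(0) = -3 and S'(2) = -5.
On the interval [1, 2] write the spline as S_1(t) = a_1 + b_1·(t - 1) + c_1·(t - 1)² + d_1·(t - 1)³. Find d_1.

Put m_i = S'' at the i-th knot. Here h = (1, 1) and Δ = (4, 8), so the interior equations h_(i-1)·m_(i-1) + 2(h_(i-1)+h_i)·m_i + h_i·m_(i+1) = 6(Δ_i − Δ_(i-1)) read
  1·m_0 + 4·m_1 + 1·m_2 = 6(Δ_1 - Δ_0) = 24
Clamped end conditions give two more equations: 2h_0·m_0 + h_0·m_1 = 6(Δ_0 - S'(0)) = 42 and h_1·m_1 + 2h_1·m_2 = 6(S'(2) - Δ_1) = -78.
Hence m_0 = 14, m_1 = 14, m_2 = -46.
On [1, 2], with S_1(t) = a_1 + b_1·(t - 1) + c_1·(t - 1)² + d_1·(t - 1)³: c_1 = m_1/2 = 7, d_1 = (m_2 - m_1)/(6h_1) = -10, b_1 = Δ_1 - h_1(2m_1 + m_2)/6 = 11.

-10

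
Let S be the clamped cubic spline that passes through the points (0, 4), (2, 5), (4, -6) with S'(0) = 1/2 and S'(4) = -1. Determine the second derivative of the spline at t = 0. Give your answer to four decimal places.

4.1250

With σ_i denoting the second derivative at x_i, h_i = 2, 2, and Δ_i = (y_(i+1) − y_i)/h_i = 1/2, -11/2:
  2·σ_0 + 8·σ_1 + 2·σ_2 = 6(Δ_1 - Δ_0) = -36
Clamped end conditions give two more equations: 2h_0·σ_0 + h_0·σ_1 = 6(Δ_0 - S'(0)) = 0 and h_1·σ_1 + 2h_1·σ_2 = 6(S'(4) - Δ_1) = 27.
Forward elimination and back-substitution give σ_0 = 33/8, σ_1 = -33/4, σ_2 = 87/8.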